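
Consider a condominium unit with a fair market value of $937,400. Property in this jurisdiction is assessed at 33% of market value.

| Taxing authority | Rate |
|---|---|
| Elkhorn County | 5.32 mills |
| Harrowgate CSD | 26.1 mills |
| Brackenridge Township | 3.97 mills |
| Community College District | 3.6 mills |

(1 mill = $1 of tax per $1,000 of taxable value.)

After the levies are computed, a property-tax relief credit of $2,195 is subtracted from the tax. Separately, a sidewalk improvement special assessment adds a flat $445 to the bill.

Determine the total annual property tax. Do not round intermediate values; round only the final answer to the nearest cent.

Assessed value = $937,400 × 0.33 = $309,342
Elkhorn County: $309,342 × 0.00532 = $1,645.69944
Harrowgate CSD: $309,342 × 0.0261 = $8,073.8262
Brackenridge Township: $309,342 × 0.00397 = $1,228.08774
Community College District: $309,342 × 0.0036 = $1,113.6312
Levies subtotal = $12,061.24458
After credit = $12,061.24458 − $2,195 = $9,866.24458
Total = $9,866.24458 + $445 = $10,311.24458

$10,311.24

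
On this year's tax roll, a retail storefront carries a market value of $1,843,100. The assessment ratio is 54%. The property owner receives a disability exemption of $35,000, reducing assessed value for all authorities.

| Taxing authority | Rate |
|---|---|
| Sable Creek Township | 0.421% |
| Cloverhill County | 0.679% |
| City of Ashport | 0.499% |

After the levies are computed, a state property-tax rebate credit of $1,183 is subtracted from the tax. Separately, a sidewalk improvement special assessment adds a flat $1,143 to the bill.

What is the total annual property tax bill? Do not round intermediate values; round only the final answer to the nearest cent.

$15,314.78

Assessed value = $1,843,100 × 0.54 = $995,274
Taxable value = $995,274 − $35,000 = $960,274
Sable Creek Township: $960,274 × 0.00421 = $4,042.75354
Cloverhill County: $960,274 × 0.00679 = $6,520.26046
City of Ashport: $960,274 × 0.00499 = $4,791.76726
Levies subtotal = $15,354.78126
After credit = $15,354.78126 − $1,183 = $14,171.78126
Total = $14,171.78126 + $1,143 = $15,314.78126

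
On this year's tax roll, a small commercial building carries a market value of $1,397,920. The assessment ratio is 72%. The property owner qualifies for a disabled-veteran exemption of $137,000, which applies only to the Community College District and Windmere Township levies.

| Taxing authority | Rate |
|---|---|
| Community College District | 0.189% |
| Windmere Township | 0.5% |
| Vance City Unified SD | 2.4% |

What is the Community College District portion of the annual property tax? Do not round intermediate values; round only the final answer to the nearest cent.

Assessed value = $1,397,920 × 0.72 = $1,006,502.4
Community College District taxable value = $1,006,502.4 − $137,000 = $869,502.4
Community College District levy = $869,502.4 × 0.00189 = $1,643.359536

$1,643.36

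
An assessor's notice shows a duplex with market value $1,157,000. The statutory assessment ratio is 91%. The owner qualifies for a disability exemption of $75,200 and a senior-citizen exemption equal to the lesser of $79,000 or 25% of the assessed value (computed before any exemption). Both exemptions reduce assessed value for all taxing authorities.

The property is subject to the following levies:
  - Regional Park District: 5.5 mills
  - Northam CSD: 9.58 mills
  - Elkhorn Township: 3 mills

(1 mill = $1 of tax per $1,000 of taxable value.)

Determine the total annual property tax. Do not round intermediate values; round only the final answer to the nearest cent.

$16,247.95

Assessed value = $1,157,000 × 0.91 = $1,052,870
Senior-citizen exemption = min($79,000, 25% × $1,052,870) = min($79,000, $263,217.5) = $79,000 (dollar cap binds)
Taxable value = $1,052,870 − $75,200 − $79,000 = $898,670
Regional Park District: $898,670 × 0.0055 = $4,942.685
Northam CSD: $898,670 × 0.00958 = $8,609.2586
Elkhorn Township: $898,670 × 0.003 = $2,696.01
Total = $16,247.9536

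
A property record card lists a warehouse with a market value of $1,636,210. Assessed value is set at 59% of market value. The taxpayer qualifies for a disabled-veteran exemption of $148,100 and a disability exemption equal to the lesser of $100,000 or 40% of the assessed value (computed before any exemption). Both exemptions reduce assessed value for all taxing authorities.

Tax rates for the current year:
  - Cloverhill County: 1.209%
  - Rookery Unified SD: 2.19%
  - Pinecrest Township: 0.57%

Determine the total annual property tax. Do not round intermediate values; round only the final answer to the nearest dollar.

Assessed value = $1,636,210 × 0.59 = $965,363.9
Disability exemption = min($100,000, 40% × $965,363.9) = min($100,000, $386,145.56) = $100,000 (dollar cap binds)
Taxable value = $965,363.9 − $148,100 − $100,000 = $717,263.9
Cloverhill County: $717,263.9 × 0.01209 = $8,671.720551
Rookery Unified SD: $717,263.9 × 0.0219 = $15,708.07941
Pinecrest Township: $717,263.9 × 0.0057 = $4,088.40423
Total = $28,468.204191

$28,468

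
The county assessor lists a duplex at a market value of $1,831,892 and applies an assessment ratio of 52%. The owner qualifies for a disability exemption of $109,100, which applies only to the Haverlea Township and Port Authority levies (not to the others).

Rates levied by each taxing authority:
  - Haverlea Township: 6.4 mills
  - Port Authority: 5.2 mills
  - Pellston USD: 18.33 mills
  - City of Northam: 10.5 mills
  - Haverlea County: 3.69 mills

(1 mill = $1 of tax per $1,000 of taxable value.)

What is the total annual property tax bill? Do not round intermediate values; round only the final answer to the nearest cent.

Assessed value = $1,831,892 × 0.52 = $952,583.84
Haverlea Township: ($952,583.84 − $109,100) × 0.0064 = $843,483.84 × 0.0064 = $5,398.296576
Port Authority: ($952,583.84 − $109,100) × 0.0052 = $843,483.84 × 0.0052 = $4,386.115968
Pellston USD: $952,583.84 × 0.01833 = $17,460.8617872
City of Northam: $952,583.84 × 0.0105 = $10,002.13032
Haverlea County: $952,583.84 × 0.00369 = $3,515.0343696
Total = $40,762.4390208

$40,762.44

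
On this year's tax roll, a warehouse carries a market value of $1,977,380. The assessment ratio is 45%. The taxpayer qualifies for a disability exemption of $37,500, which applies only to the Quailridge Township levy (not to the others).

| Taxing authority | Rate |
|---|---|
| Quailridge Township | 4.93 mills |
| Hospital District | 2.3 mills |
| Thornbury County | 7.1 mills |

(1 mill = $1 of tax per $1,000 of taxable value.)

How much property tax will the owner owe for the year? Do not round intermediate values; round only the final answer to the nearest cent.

$12,566.26

Assessed value = $1,977,380 × 0.45 = $889,821
Quailridge Township: ($889,821 − $37,500) × 0.00493 = $852,321 × 0.00493 = $4,201.94253
Hospital District: $889,821 × 0.0023 = $2,046.5883
Thornbury County: $889,821 × 0.0071 = $6,317.7291
Total = $12,566.25993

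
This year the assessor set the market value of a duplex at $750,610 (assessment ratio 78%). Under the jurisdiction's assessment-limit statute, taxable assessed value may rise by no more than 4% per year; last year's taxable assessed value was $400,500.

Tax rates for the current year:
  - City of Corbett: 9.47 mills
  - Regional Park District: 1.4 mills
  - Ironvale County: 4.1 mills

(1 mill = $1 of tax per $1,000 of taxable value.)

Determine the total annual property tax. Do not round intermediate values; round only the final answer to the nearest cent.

$6,235.30

Uncapped assessed value = $750,610 × 0.78 = $585,475.8
Cap limit = $400,500 × 1.04 = $416,520
Taxable assessed value = min($585,475.8, $416,520) = $416,520 (cap binds)
City of Corbett: $416,520 × 0.00947 = $3,944.4444
Regional Park District: $416,520 × 0.0014 = $583.128
Ironvale County: $416,520 × 0.0041 = $1,707.732
Total = $6,235.3044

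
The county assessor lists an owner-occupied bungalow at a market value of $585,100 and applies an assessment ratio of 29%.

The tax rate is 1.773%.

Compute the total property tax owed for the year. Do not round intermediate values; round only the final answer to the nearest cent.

$3,008.41

Assessed value = $585,100 × 0.29 = $169,679
Tax = $169,679 × 0.01773 = $3,008.40867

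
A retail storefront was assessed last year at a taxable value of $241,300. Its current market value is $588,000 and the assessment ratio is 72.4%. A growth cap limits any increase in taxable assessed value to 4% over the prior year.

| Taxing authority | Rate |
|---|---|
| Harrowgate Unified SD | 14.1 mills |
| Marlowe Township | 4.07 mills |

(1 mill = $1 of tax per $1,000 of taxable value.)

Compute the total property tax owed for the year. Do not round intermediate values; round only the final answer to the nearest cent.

Uncapped assessed value = $588,000 × 0.724 = $425,712
Cap limit = $241,300 × 1.04 = $250,952
Taxable assessed value = min($425,712, $250,952) = $250,952 (cap binds)
Harrowgate Unified SD: $250,952 × 0.0141 = $3,538.4232
Marlowe Township: $250,952 × 0.00407 = $1,021.37464
Total = $4,559.79784

$4,559.80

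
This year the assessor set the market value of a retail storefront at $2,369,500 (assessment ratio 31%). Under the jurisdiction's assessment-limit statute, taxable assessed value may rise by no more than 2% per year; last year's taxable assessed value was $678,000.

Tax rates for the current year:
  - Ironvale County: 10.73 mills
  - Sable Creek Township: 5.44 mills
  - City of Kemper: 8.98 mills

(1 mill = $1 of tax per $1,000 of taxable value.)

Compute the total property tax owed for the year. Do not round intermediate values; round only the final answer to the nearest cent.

Uncapped assessed value = $2,369,500 × 0.31 = $734,545
Cap limit = $678,000 × 1.02 = $691,560
Taxable assessed value = min($734,545, $691,560) = $691,560 (cap binds)
Ironvale County: $691,560 × 0.01073 = $7,420.4388
Sable Creek Township: $691,560 × 0.00544 = $3,762.0864
City of Kemper: $691,560 × 0.00898 = $6,210.2088
Total = $17,392.734

$17,392.73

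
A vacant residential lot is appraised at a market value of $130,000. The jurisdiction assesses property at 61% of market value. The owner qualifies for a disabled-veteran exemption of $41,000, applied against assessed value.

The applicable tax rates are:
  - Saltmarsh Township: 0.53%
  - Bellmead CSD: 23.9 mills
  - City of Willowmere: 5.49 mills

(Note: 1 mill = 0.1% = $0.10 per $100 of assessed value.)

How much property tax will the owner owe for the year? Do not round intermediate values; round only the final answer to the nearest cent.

Assessed value = $130,000 × 0.61 = $79,300
Taxable value = $79,300 − $41,000 = $38,300
Saltmarsh Township: $38,300 × 0.0053 = $202.99
Bellmead CSD: $38,300 × 0.0239 = $915.37
City of Willowmere: $38,300 × 0.00549 = $210.267
Total = $1,328.627

$1,328.63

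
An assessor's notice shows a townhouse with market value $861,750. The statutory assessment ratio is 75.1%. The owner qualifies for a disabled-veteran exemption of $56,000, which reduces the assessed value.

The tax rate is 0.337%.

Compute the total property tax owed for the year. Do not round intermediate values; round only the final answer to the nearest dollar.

Assessed value = $861,750 × 0.751 = $647,174.25
Taxable value = $647,174.25 − $56,000 = $591,174.25
Tax = $591,174.25 × 0.00337 = $1,992.2572225

$1,992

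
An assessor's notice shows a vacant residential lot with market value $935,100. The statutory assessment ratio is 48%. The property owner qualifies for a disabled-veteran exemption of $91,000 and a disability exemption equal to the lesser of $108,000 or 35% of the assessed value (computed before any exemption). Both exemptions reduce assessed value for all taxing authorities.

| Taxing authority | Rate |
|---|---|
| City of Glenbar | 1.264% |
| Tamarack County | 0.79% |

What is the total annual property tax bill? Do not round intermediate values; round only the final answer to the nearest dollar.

$5,132

Assessed value = $935,100 × 0.48 = $448,848
Disability exemption = min($108,000, 35% × $448,848) = min($108,000, $157,096.8) = $108,000 (dollar cap binds)
Taxable value = $448,848 − $91,000 − $108,000 = $249,848
City of Glenbar: $249,848 × 0.01264 = $3,158.07872
Tamarack County: $249,848 × 0.0079 = $1,973.7992
Total = $5,131.87792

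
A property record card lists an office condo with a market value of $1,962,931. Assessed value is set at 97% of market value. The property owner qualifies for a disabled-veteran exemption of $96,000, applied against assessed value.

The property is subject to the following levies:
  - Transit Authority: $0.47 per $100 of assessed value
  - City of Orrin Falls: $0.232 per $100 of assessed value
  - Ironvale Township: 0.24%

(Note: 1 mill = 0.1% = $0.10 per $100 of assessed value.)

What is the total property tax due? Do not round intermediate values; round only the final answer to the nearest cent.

$17,031.77

Assessed value = $1,962,931 × 0.97 = $1,904,043.07
Taxable value = $1,904,043.07 − $96,000 = $1,808,043.07
Transit Authority: $1,808,043.07 × 0.0047 = $8,497.802429
City of Orrin Falls: $1,808,043.07 × 0.00232 = $4,194.6599224
Ironvale Township: $1,808,043.07 × 0.0024 = $4,339.303368
Total = $17,031.7657194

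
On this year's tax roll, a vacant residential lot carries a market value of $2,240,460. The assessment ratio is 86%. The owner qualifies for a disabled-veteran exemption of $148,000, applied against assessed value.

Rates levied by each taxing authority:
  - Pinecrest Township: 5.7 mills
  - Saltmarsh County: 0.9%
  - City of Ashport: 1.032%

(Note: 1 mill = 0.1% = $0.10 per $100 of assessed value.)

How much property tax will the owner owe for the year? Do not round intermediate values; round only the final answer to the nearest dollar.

$44,505

Assessed value = $2,240,460 × 0.86 = $1,926,795.6
Taxable value = $1,926,795.6 − $148,000 = $1,778,795.6
Pinecrest Township: $1,778,795.6 × 0.0057 = $10,139.13492
Saltmarsh County: $1,778,795.6 × 0.009 = $16,009.1604
City of Ashport: $1,778,795.6 × 0.01032 = $18,357.170592
Total = $44,505.465912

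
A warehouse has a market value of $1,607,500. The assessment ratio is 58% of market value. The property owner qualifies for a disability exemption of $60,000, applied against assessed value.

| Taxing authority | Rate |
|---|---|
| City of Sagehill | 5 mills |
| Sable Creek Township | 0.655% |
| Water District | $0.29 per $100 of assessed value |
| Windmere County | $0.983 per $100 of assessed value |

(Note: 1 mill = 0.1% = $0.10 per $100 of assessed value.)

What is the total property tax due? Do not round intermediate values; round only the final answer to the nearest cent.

$21,180.66

Assessed value = $1,607,500 × 0.58 = $932,350
Taxable value = $932,350 − $60,000 = $872,350
City of Sagehill: $872,350 × 0.005 = $4,361.75
Sable Creek Township: $872,350 × 0.00655 = $5,713.8925
Water District: $872,350 × 0.0029 = $2,529.815
Windmere County: $872,350 × 0.00983 = $8,575.2005
Total = $21,180.658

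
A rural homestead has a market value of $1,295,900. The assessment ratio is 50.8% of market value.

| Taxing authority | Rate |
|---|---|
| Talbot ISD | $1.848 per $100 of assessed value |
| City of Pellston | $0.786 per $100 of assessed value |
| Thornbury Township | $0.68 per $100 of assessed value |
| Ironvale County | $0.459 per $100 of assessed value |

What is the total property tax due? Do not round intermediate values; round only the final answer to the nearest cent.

$24,838.31

Assessed value = $1,295,900 × 0.508 = $658,317.2
Talbot ISD: $658,317.2 × 0.01848 = $12,165.701856
City of Pellston: $658,317.2 × 0.00786 = $5,174.373192
Thornbury Township: $658,317.2 × 0.0068 = $4,476.55696
Ironvale County: $658,317.2 × 0.00459 = $3,021.675948
Total = $12,165.701856 + $5,174.373192 + $4,476.55696 + $3,021.675948 = $24,838.307956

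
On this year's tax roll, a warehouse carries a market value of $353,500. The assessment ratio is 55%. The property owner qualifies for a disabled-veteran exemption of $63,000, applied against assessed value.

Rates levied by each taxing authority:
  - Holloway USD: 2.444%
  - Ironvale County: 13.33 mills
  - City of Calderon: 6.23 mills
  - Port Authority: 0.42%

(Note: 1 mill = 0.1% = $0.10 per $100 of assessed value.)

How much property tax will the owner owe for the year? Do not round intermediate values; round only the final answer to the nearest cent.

Assessed value = $353,500 × 0.55 = $194,425
Taxable value = $194,425 − $63,000 = $131,425
Holloway USD: $131,425 × 0.02444 = $3,212.027
Ironvale County: $131,425 × 0.01333 = $1,751.89525
City of Calderon: $131,425 × 0.00623 = $818.77775
Port Authority: $131,425 × 0.0042 = $551.985
Total = $6,334.685

$6,334.69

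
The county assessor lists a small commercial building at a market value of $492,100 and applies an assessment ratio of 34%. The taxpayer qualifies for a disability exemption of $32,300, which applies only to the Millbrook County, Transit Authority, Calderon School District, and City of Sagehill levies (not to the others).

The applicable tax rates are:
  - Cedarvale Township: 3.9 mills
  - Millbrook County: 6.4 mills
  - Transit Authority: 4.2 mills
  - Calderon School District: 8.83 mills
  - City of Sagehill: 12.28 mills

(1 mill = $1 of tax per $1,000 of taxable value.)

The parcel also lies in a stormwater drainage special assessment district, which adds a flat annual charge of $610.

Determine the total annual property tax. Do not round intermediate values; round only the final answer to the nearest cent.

Assessed value = $492,100 × 0.34 = $167,314
Cedarvale Township: $167,314 × 0.0039 = $652.5246
Millbrook County: ($167,314 − $32,300) × 0.0064 = $135,014 × 0.0064 = $864.0896
Transit Authority: ($167,314 − $32,300) × 0.0042 = $135,014 × 0.0042 = $567.0588
Calderon School District: ($167,314 − $32,300) × 0.00883 = $135,014 × 0.00883 = $1,192.17362
City of Sagehill: ($167,314 − $32,300) × 0.01228 = $135,014 × 0.01228 = $1,657.97192
Levies subtotal = $4,933.81854
Total = $4,933.81854 + $610 = $5,543.81854

$5,543.82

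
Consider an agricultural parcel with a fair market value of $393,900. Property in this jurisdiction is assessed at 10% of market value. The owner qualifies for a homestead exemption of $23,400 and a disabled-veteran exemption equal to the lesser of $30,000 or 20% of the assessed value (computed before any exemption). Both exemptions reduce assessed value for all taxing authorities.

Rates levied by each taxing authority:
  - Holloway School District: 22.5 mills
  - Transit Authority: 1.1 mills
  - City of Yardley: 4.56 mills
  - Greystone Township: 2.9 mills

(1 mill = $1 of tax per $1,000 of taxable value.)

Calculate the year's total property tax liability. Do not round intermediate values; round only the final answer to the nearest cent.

Assessed value = $393,900 × 0.1 = $39,390
Disabled-veteran exemption = min($30,000, 20% × $39,390) = min($30,000, $7,878) = $7,878 (percentage binds)
Taxable value = $39,390 − $23,400 − $7,878 = $8,112
Holloway School District: $8,112 × 0.0225 = $182.52
Transit Authority: $8,112 × 0.0011 = $8.9232
City of Yardley: $8,112 × 0.00456 = $36.99072
Greystone Township: $8,112 × 0.0029 = $23.5248
Total = $251.95872

$251.96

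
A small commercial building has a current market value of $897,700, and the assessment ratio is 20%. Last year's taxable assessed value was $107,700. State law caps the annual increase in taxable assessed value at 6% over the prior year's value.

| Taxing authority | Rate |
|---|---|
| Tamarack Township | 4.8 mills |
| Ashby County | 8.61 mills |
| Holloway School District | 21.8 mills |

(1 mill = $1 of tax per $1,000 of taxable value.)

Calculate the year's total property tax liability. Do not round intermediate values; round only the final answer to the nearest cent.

$4,019.64

Uncapped assessed value = $897,700 × 0.2 = $179,540
Cap limit = $107,700 × 1.06 = $114,162
Taxable assessed value = min($179,540, $114,162) = $114,162 (cap binds)
Tamarack Township: $114,162 × 0.0048 = $547.9776
Ashby County: $114,162 × 0.00861 = $982.93482
Holloway School District: $114,162 × 0.0218 = $2,488.7316
Total = $4,019.64402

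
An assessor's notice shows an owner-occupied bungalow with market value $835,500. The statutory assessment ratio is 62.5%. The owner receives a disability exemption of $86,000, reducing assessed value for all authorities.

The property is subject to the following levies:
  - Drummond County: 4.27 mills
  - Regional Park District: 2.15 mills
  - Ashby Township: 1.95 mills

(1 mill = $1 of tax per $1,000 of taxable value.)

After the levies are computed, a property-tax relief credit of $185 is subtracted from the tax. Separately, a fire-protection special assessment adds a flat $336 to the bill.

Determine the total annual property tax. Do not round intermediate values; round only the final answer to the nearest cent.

Assessed value = $835,500 × 0.625 = $522,187.5
Taxable value = $522,187.5 − $86,000 = $436,187.5
Drummond County: $436,187.5 × 0.00427 = $1,862.520625
Regional Park District: $436,187.5 × 0.00215 = $937.803125
Ashby Township: $436,187.5 × 0.00195 = $850.565625
Levies subtotal = $3,650.889375
After credit = $3,650.889375 − $185 = $3,465.889375
Total = $3,465.889375 + $336 = $3,801.889375

$3,801.89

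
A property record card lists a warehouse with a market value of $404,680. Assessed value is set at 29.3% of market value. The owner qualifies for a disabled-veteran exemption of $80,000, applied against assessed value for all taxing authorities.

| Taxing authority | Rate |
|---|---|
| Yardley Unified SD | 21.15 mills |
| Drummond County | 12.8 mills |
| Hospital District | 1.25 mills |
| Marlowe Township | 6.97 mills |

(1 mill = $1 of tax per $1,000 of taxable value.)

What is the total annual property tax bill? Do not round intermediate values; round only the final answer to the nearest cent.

$1,626.55

Assessed value = $404,680 × 0.293 = $118,571.24
Taxable value = $118,571.24 − $80,000 = $38,571.24
Yardley Unified SD: $38,571.24 × 0.02115 = $815.781726
Drummond County: $38,571.24 × 0.0128 = $493.711872
Hospital District: $38,571.24 × 0.00125 = $48.21405
Marlowe Township: $38,571.24 × 0.00697 = $268.8415428
Total = $815.781726 + $493.711872 + $48.21405 + $268.8415428 = $1,626.5491908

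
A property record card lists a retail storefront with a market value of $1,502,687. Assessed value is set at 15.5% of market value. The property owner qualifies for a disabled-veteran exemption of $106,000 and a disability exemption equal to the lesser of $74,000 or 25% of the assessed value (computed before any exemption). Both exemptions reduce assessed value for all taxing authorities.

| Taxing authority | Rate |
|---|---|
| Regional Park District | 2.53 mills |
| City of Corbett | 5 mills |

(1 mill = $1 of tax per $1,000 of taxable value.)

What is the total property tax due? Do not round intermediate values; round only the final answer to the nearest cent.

$517.22

Assessed value = $1,502,687 × 0.155 = $232,916.485
Disability exemption = min($74,000, 25% × $232,916.485) = min($74,000, $58,229.12125) = $58,229.12125 (percentage binds)
Taxable value = $232,916.485 − $106,000 − $58,229.12125 = $68,687.36375
Regional Park District: $68,687.36375 × 0.00253 = $173.7790302875
City of Corbett: $68,687.36375 × 0.005 = $343.43681875
Total = $517.2158490375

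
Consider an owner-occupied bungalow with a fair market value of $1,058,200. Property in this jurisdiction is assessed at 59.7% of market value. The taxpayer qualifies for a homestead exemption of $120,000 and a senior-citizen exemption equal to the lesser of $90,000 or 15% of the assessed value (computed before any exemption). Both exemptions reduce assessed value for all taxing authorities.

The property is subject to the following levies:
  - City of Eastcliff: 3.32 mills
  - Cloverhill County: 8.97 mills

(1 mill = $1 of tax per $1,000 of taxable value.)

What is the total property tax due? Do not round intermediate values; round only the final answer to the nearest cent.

$5,183.25

Assessed value = $1,058,200 × 0.597 = $631,745.4
Senior-citizen exemption = min($90,000, 15% × $631,745.4) = min($90,000, $94,761.81) = $90,000 (dollar cap binds)
Taxable value = $631,745.4 − $120,000 − $90,000 = $421,745.4
City of Eastcliff: $421,745.4 × 0.00332 = $1,400.194728
Cloverhill County: $421,745.4 × 0.00897 = $3,783.056238
Total = $5,183.250966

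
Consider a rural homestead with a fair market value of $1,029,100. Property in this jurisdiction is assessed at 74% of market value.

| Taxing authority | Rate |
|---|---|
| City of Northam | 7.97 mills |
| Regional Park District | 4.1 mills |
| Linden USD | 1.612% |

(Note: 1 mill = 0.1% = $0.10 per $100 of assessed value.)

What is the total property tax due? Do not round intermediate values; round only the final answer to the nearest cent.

Assessed value = $1,029,100 × 0.74 = $761,534
City of Northam: $761,534 × 0.00797 = $6,069.42598
Regional Park District: $761,534 × 0.0041 = $3,122.2894
Linden USD: $761,534 × 0.01612 = $12,275.92808
Total = $21,467.64346

$21,467.64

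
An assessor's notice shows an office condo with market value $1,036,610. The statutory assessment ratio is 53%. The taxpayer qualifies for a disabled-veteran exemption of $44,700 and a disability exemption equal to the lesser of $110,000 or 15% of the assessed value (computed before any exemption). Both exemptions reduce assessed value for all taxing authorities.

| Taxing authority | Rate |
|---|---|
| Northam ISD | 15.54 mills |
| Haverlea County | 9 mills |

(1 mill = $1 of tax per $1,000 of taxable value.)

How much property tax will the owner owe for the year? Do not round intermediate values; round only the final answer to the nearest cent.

$10,363.07

Assessed value = $1,036,610 × 0.53 = $549,403.3
Disability exemption = min($110,000, 15% × $549,403.3) = min($110,000, $82,410.495) = $82,410.495 (percentage binds)
Taxable value = $549,403.3 − $44,700 − $82,410.495 = $422,292.805
Northam ISD: $422,292.805 × 0.01554 = $6,562.4301897
Haverlea County: $422,292.805 × 0.009 = $3,800.635245
Total = $10,363.0654347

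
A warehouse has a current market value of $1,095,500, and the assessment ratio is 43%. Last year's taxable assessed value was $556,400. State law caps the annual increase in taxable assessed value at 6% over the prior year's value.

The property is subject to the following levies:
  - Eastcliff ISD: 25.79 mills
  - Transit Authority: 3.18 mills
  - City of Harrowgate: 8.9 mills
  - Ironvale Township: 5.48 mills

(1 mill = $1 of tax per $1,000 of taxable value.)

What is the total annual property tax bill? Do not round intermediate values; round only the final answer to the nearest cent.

$20,420.67

Uncapped assessed value = $1,095,500 × 0.43 = $471,065
Cap limit = $556,400 × 1.06 = $589,784
Taxable assessed value = min($471,065, $589,784) = $471,065 (cap does not bind)
Eastcliff ISD: $471,065 × 0.02579 = $12,148.76635
Transit Authority: $471,065 × 0.00318 = $1,497.9867
City of Harrowgate: $471,065 × 0.0089 = $4,192.4785
Ironvale Township: $471,065 × 0.00548 = $2,581.4362
Total = $20,420.66775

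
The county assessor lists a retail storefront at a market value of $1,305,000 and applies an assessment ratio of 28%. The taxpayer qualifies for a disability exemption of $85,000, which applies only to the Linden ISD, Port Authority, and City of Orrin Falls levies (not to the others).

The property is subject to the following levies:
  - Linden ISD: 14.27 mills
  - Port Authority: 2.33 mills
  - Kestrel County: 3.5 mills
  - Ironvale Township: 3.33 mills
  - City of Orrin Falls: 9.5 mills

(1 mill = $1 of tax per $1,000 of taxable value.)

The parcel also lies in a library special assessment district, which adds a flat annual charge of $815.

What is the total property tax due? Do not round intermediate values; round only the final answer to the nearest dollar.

$10,629

Assessed value = $1,305,000 × 0.28 = $365,400
Linden ISD: ($365,400 − $85,000) × 0.01427 = $280,400 × 0.01427 = $4,001.308
Port Authority: ($365,400 − $85,000) × 0.00233 = $280,400 × 0.00233 = $653.332
Kestrel County: $365,400 × 0.0035 = $1,278.9
Ironvale Township: $365,400 × 0.00333 = $1,216.782
City of Orrin Falls: ($365,400 − $85,000) × 0.0095 = $280,400 × 0.0095 = $2,663.8
Levies subtotal = $9,814.122
Total = $9,814.122 + $815 = $10,629.122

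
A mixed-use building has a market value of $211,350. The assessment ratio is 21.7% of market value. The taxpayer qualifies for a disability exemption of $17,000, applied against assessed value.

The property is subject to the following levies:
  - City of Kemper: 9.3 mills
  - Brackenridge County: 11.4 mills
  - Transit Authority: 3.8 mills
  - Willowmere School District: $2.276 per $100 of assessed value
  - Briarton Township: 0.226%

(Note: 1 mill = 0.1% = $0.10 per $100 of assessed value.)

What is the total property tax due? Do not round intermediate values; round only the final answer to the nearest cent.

Assessed value = $211,350 × 0.217 = $45,862.95
Taxable value = $45,862.95 − $17,000 = $28,862.95
City of Kemper: $28,862.95 × 0.0093 = $268.425435
Brackenridge County: $28,862.95 × 0.0114 = $329.03763
Transit Authority: $28,862.95 × 0.0038 = $109.67921
Willowmere School District: $28,862.95 × 0.02276 = $656.920742
Briarton Township: $28,862.95 × 0.00226 = $65.230267
Total = $1,429.293284

$1,429.29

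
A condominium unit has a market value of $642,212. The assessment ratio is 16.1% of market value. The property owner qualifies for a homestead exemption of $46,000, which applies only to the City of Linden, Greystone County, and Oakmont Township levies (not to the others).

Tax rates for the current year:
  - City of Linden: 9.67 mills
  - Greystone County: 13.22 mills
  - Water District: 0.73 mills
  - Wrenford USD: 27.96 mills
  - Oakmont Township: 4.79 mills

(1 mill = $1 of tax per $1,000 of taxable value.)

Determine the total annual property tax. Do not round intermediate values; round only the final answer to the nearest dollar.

Assessed value = $642,212 × 0.161 = $103,396.132
City of Linden: ($103,396.132 − $46,000) × 0.00967 = $57,396.132 × 0.00967 = $555.02059644
Greystone County: ($103,396.132 − $46,000) × 0.01322 = $57,396.132 × 0.01322 = $758.77686504
Water District: $103,396.132 × 0.00073 = $75.47917636
Wrenford USD: $103,396.132 × 0.02796 = $2,890.95585072
Oakmont Township: ($103,396.132 − $46,000) × 0.00479 = $57,396.132 × 0.00479 = $274.92747228
Total = $4,555.15996084

$4,555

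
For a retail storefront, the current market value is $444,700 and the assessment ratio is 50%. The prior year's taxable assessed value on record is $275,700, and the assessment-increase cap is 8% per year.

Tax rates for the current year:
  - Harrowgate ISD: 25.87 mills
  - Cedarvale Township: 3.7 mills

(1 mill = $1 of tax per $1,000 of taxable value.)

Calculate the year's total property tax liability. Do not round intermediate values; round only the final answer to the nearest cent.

Uncapped assessed value = $444,700 × 0.5 = $222,350
Cap limit = $275,700 × 1.08 = $297,756
Taxable assessed value = min($222,350, $297,756) = $222,350 (cap does not bind)
Harrowgate ISD: $222,350 × 0.02587 = $5,752.1945
Cedarvale Township: $222,350 × 0.0037 = $822.695
Total = $6,574.8895

$6,574.89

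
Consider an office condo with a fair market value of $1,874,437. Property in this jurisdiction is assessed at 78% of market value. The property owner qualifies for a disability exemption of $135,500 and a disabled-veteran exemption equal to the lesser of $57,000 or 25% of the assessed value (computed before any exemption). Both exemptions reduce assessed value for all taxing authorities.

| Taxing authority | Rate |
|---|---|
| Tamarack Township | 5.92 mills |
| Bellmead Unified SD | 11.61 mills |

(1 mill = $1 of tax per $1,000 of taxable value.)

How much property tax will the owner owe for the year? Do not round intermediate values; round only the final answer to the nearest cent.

Assessed value = $1,874,437 × 0.78 = $1,462,060.86
Disabled-veteran exemption = min($57,000, 25% × $1,462,060.86) = min($57,000, $365,515.215) = $57,000 (dollar cap binds)
Taxable value = $1,462,060.86 − $135,500 − $57,000 = $1,269,560.86
Tamarack Township: $1,269,560.86 × 0.00592 = $7,515.8002912
Bellmead Unified SD: $1,269,560.86 × 0.01161 = $14,739.6015846
Total = $22,255.4018758

$22,255.40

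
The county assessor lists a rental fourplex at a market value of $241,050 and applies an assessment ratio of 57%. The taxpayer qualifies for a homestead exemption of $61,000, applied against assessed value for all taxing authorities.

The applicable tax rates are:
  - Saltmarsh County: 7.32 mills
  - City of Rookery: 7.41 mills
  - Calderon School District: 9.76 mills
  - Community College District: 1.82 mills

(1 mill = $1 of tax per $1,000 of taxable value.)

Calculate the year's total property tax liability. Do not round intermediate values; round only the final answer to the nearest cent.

$2,010.04

Assessed value = $241,050 × 0.57 = $137,398.5
Taxable value = $137,398.5 − $61,000 = $76,398.5
Saltmarsh County: $76,398.5 × 0.00732 = $559.23702
City of Rookery: $76,398.5 × 0.00741 = $566.112885
Calderon School District: $76,398.5 × 0.00976 = $745.64936
Community College District: $76,398.5 × 0.00182 = $139.04527
Total = $559.23702 + $566.112885 + $745.64936 + $139.04527 = $2,010.044535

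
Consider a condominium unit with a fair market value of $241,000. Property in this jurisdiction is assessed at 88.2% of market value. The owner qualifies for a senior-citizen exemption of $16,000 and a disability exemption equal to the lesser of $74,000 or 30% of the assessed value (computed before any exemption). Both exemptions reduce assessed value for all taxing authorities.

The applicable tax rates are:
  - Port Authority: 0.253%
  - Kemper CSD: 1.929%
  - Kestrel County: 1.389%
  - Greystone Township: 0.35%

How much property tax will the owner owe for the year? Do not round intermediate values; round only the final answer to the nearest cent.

$5,206.83

Assessed value = $241,000 × 0.882 = $212,562
Disability exemption = min($74,000, 30% × $212,562) = min($74,000, $63,768.6) = $63,768.6 (percentage binds)
Taxable value = $212,562 − $16,000 − $63,768.6 = $132,793.4
Port Authority: $132,793.4 × 0.00253 = $335.967302
Kemper CSD: $132,793.4 × 0.01929 = $2,561.584686
Kestrel County: $132,793.4 × 0.01389 = $1,844.500326
Greystone Township: $132,793.4 × 0.0035 = $464.7769
Total = $5,206.829214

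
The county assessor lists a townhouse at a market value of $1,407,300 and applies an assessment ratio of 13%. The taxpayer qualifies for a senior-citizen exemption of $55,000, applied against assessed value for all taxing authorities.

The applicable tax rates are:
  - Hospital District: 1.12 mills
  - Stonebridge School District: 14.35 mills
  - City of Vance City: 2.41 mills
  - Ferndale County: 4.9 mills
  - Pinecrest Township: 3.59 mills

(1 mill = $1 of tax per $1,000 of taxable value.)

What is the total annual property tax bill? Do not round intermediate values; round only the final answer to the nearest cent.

Assessed value = $1,407,300 × 0.13 = $182,949
Taxable value = $182,949 − $55,000 = $127,949
Hospital District: $127,949 × 0.00112 = $143.30288
Stonebridge School District: $127,949 × 0.01435 = $1,836.06815
City of Vance City: $127,949 × 0.00241 = $308.35709
Ferndale County: $127,949 × 0.0049 = $626.9501
Pinecrest Township: $127,949 × 0.00359 = $459.33691
Total = $143.30288 + $1,836.06815 + $308.35709 + $626.9501 + $459.33691 = $3,374.01513

$3,374.02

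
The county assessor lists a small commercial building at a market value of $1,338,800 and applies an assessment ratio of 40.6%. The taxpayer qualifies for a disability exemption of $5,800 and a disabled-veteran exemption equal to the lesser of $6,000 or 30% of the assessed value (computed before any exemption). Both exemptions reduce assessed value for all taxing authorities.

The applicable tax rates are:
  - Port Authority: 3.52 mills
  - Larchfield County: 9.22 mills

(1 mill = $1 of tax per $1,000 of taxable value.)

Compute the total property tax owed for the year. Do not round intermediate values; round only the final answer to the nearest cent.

$6,774.53

Assessed value = $1,338,800 × 0.406 = $543,552.8
Disabled-veteran exemption = min($6,000, 30% × $543,552.8) = min($6,000, $163,065.84) = $6,000 (dollar cap binds)
Taxable value = $543,552.8 − $5,800 − $6,000 = $531,752.8
Port Authority: $531,752.8 × 0.00352 = $1,871.769856
Larchfield County: $531,752.8 × 0.00922 = $4,902.760816
Total = $6,774.530672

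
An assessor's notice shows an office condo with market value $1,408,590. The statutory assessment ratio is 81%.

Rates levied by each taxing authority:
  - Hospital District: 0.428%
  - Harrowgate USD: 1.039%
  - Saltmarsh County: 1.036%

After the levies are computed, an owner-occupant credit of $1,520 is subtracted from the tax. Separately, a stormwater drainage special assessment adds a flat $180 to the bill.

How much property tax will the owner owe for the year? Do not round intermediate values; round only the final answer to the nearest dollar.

Assessed value = $1,408,590 × 0.81 = $1,140,957.9
Hospital District: $1,140,957.9 × 0.00428 = $4,883.299812
Harrowgate USD: $1,140,957.9 × 0.01039 = $11,854.552581
Saltmarsh County: $1,140,957.9 × 0.01036 = $11,820.323844
Levies subtotal = $28,558.176237
After credit = $28,558.176237 − $1,520 = $27,038.176237
Total = $27,038.176237 + $180 = $27,218.176237

$27,218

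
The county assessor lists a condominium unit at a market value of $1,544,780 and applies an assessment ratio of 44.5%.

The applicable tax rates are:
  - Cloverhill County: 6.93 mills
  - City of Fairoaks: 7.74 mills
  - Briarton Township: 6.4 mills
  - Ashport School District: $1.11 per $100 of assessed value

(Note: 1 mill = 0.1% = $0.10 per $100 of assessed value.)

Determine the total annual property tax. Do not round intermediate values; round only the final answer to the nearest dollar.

Assessed value = $1,544,780 × 0.445 = $687,427.1
Cloverhill County: $687,427.1 × 0.00693 = $4,763.869803
City of Fairoaks: $687,427.1 × 0.00774 = $5,320.685754
Briarton Township: $687,427.1 × 0.0064 = $4,399.53344
Ashport School District: $687,427.1 × 0.0111 = $7,630.44081
Total = $22,114.529807

$22,115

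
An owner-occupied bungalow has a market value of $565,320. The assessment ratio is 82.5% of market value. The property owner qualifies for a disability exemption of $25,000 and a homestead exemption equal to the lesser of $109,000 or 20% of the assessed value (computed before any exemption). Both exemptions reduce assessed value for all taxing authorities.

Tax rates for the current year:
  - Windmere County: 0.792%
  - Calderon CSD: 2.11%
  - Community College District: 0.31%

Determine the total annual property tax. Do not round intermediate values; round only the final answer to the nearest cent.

Assessed value = $565,320 × 0.825 = $466,389
Homestead exemption = min($109,000, 20% × $466,389) = min($109,000, $93,277.8) = $93,277.8 (percentage binds)
Taxable value = $466,389 − $25,000 − $93,277.8 = $348,111.2
Windmere County: $348,111.2 × 0.00792 = $2,757.040704
Calderon CSD: $348,111.2 × 0.0211 = $7,345.14632
Community College District: $348,111.2 × 0.0031 = $1,079.14472
Total = $11,181.331744

$11,181.33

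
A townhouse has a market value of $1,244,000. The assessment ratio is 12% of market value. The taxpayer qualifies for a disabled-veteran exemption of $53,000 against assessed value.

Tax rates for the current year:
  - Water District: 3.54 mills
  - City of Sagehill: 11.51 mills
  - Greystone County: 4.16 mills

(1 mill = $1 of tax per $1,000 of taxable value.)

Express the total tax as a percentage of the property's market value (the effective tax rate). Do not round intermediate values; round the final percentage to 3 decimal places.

Assessed value = $1,244,000 × 0.12 = $149,280
Taxable value = $149,280 − $53,000 = $96,280
Water District: $96,280 × 0.00354 = $340.8312
City of Sagehill: $96,280 × 0.01151 = $1,108.1828
Greystone County: $96,280 × 0.00416 = $400.5248
Total tax = $1,849.5388
Effective rate = $1,849.5388 ÷ $1,244,000 = 0.149% of market value

0.149%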